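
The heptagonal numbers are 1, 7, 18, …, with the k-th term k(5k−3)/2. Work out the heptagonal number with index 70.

12145

The 70th heptagonal number is n(5n−3)/2 with n = 70.
70·(5·70 − 3)/2 = 70·347/2 = 12145.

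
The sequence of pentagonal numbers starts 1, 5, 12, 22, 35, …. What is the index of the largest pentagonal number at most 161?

Solve n(3n−1)/2 ≤ 161 for integer n.
n = 10 gives 145 ≤ 161, while n = 11 gives 176 > 161; so the answer is index 10.

10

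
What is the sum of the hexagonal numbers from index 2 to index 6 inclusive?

160

Σ i(2i−1) = 2Σi² − Σi over i = 2..6.
Σi = 21 − 1 = 20 and Σi² = 91 − 1 = 90.
2·90 − 1·20 = 160.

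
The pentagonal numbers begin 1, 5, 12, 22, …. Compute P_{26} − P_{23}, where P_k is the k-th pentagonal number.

26·(3·26 − 1)/2 = 1001 and 23·(3·23 − 1)/2 = 782.
Difference: 1001 − 782 = 219.

219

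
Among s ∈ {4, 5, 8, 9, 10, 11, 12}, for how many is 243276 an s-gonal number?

s = 4: P(4, 493) = 243049 and P(4, 494) = 244036; 243276 is not s-gonal.
s = 5: P(5, 402) = 242205 and P(5, 403) = 243412; 243276 is not s-gonal.
s = 8: P(8, 285) = 243105 and P(8, 286) = 244816; 243276 is not s-gonal.
s = 9: P(9, 264) = 243276. ✓
s = 10: P(10, 246) = 241326 and P(10, 247) = 243295; 243276 is not s-gonal.
s = 11: P(11, 232) = 241396 and P(11, 233) = 243485; 243276 is not s-gonal.
s = 12: P(12, 220) = 241120 and P(12, 221) = 243321; 243276 is not s-gonal.
Hits: s ∈ {9} → 1.

1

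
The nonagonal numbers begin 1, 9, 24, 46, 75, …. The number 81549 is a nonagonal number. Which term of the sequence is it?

153

Set n(7n−5)/2 = 81549, giving 7n² − 5n − 163098 = 0.
The discriminant is 25 + 56·81549 = 4566769, and √4566769 = 2137.
So n = (5 + 2137) / 14 = 2142/14 = 153.
Check: 153·(7·153 − 5)/2 = 81549. ✓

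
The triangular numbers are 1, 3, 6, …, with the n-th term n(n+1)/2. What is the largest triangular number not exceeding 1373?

1326

Solve n(n+1)/2 ≤ 1373 for integer n.
n = 51 gives 1326 ≤ 1373, while n = 52 gives 1378 > 1373; so the answer is 1326.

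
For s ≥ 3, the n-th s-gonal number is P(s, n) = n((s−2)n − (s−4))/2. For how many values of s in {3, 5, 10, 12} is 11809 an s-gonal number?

s = 3: P(3, 153) = 11781 and P(3, 154) = 11935; 11809 is not s-gonal.
s = 5: P(5, 88) = 11572 and P(5, 89) = 11837; 11809 is not s-gonal.
s = 10: P(10, 54) = 11502 and P(10, 55) = 11935; 11809 is not s-gonal.
s = 12: P(12, 49) = 11809. ✓
Hits: s ∈ {12} → 1.

1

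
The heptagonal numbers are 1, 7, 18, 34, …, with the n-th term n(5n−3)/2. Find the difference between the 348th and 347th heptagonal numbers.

1736

Consecutive heptagonal numbers differ by 5n − 4: here 5·348 − 4 = 1736.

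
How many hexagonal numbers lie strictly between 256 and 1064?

The n-th hexagonal number is n(2n−1).
Smallest index with value > 256: n = 12 (giving 276).
Largest index with value < 1064: n = 23 (giving 1035).
Indices 12 through 23: 12 terms.

12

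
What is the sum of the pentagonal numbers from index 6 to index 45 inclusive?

Σ i(3i−1)/2 = (3Σi² − Σi) / 2 over i = 6..45.
Σi = 1035 − 15 = 1020 and Σi² = 31395 − 55 = 31340.
(3·31340 − 1·1020) / 2 = 93000/2 = 46500.

46500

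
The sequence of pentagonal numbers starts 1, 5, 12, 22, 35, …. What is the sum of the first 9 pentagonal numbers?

Σ i(3i−1)/2 = (3Σi² − Σi) / 2 over i = 1..9.
Σi = 45 and Σi² = 285.
(3·285 − 1·45) / 2 = 810/2 = 405.

405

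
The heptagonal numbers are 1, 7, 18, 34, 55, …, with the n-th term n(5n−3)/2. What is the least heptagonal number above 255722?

257121

Solve n(5n−3)/2 > 255722 for integer n.
The largest n with value ≤ 255722 is 320 (since 255520 ≤ 255722 < 257121), so the first above is n = 321, value 257121.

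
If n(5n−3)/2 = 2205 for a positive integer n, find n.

30

Set n(5n−3)/2 = 2205, giving 5n² − 3n − 4410 = 0.
The discriminant is 9 + 40·2205 = 88209, and √88209 = 297.
So n = (3 + 297) / 10 = 300/10 = 30.
Check: 30·(5·30 − 3)/2 = 2205. ✓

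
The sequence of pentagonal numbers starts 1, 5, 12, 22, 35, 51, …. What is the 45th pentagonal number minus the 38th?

45·(3·45 − 1)/2 = 3015 and 38·(3·38 − 1)/2 = 2147.
Difference: 3015 − 2147 = 868.

868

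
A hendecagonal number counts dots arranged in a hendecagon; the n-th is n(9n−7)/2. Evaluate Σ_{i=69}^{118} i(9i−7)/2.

1997500

Σ i(9i−7)/2 = (9Σi² − 7Σi) / 2 over i = 69..118.
Σi = 7021 − 2346 = 4675 and Σi² = 554659 − 107134 = 447525.
(9·447525 − 7·4675) / 2 = 3995000/2 = 1997500.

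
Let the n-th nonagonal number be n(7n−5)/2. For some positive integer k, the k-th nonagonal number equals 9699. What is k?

Set n(7n−5)/2 = 9699, giving 7n² − 5n − 19398 = 0.
The discriminant is 25 + 56·9699 = 543169, and √543169 = 737.
So n = (5 + 737) / 14 = 742/14 = 53.

53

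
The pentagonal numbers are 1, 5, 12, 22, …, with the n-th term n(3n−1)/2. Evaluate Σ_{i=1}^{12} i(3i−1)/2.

936

Σ i(3i−1)/2 = (3Σi² − Σi) / 2 over i = 1..12.
Σi = 78 and Σi² = 650.
(3·650 − 1·78) / 2 = 1872/2 = 936.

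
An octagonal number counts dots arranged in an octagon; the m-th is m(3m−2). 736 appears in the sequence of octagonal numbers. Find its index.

16

Set n(3n−2) = 736, giving 3n² − 2n − 736 = 0.
So n = (2 + 94) / 6 = 96/6 = 16.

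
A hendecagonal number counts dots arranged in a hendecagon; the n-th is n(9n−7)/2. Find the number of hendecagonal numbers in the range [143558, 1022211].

The n-th hendecagonal number is n(9n−7)/2.
Smallest index with value ≥ 143558: n = 179 (giving 143558).
Largest index with value ≤ 1022211: n = 477 (giving 1022211).
Indices 179 through 477: 299 terms.

299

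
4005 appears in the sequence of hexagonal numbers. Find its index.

45

Set n(2n−1) = 4005, giving 2n² − n − 4005 = 0.
The discriminant is 1 + 8·4005 = 32041, and √32041 = 179.
So n = (1 + 179) / 4 = 180/4 = 45.
Check: 45·(2·45 − 1) = 4005. ✓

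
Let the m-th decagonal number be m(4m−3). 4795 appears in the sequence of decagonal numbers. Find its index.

Set n(4n−3) = 4795, giving 4n² − 3n − 4795 = 0.
The discriminant is 9 + 16·4795 = 76729, and √76729 = 277.
So n = (3 + 277) / 8 = 280/8 = 35.

35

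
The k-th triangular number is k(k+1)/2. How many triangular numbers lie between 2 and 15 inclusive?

4

The n-th triangular number is n(n+1)/2.
Smallest index with value ≥ 2: n = 2 (giving 3).
Largest index with value ≤ 15: n = 5 (giving 15).
Indices 2 through 5: 4 terms.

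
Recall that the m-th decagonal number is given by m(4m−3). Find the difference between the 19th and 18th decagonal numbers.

Consecutive decagonal numbers differ by 8n − 7: here 8·19 − 7 = 145.

145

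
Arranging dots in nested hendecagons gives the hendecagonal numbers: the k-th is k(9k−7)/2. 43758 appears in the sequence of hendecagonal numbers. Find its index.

99

Set n(9n−7)/2 = 43758, giving 9n² − 7n − 87516 = 0.
The discriminant is 49 + 72·43758 = 3150625, and √3150625 = 1775.
So n = (7 + 1775) / 18 = 1782/18 = 99.
Check: 99·(9·99 − 7)/2 = 43758. ✓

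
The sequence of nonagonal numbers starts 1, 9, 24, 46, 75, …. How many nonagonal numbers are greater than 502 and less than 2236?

The n-th nonagonal number is n(7n−5)/2.
Smallest index with value > 502: n = 13 (giving 559).
Largest index with value < 2236: n = 25 (giving 2125).
Indices 13 through 25: 13 terms.

13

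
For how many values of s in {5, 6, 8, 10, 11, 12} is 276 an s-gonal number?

s = 5: P(5, 13) = 247 and P(5, 14) = 287; 276 is not s-gonal.
s = 6: P(6, 12) = 276. ✓
s = 8: P(8, 9) = 225 and P(8, 10) = 280; 276 is not s-gonal.
s = 10: P(10, 8) = 232 and P(10, 9) = 297; 276 is not s-gonal.
s = 11: P(11, 8) = 260 and P(11, 9) = 333; 276 is not s-gonal.
s = 12: P(12, 7) = 217 and P(12, 8) = 288; 276 is not s-gonal.
Hits: s ∈ {6} → 1.

1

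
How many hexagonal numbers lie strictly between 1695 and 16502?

The n-th hexagonal number is n(2n−1).
Smallest index with value > 1695: n = 30 (giving 1770).
Largest index with value < 16502: n = 91 (giving 16471).
Indices 30 through 91: 62 terms.

62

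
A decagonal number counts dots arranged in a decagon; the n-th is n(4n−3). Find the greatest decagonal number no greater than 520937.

Solve n(4n−3) ≤ 520937 for integer n.
n = 361 gives 520201 ≤ 520937, while n = 362 gives 523090 > 520937; so the answer is 520201.

520201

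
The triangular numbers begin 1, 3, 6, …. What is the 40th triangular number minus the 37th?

117

40·41/2 = 820 and 37·38/2 = 703.
Difference: 820 − 703 = 117.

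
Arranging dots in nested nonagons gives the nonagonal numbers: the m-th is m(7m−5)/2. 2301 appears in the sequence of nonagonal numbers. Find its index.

Set n(7n−5)/2 = 2301, giving 7n² − 5n − 4602 = 0.
The discriminant is 25 + 56·2301 = 128881, and √128881 = 359.
So n = (5 + 359) / 14 = 364/14 = 26.
Check: 26·(7·26 − 5)/2 = 2301. ✓

26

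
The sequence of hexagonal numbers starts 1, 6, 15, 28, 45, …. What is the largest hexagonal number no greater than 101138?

101025

Solve n(2n−1) ≤ 101138 for integer n.
n = 225 gives 101025 ≤ 101138, while n = 226 gives 101926 > 101138; so the answer is 101025.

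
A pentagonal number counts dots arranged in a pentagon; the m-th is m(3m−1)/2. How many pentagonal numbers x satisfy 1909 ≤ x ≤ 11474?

52

The n-th pentagonal number is n(3n−1)/2.
Smallest index with value ≥ 1909: n = 36 (giving 1926).
Largest index with value ≤ 11474: n = 87 (giving 11310).
Indices 36 through 87: 52 terms.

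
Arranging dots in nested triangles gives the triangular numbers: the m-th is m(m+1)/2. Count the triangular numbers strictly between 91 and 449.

The n-th triangular number is n(n+1)/2.
Smallest index with value > 91: n = 14 (giving 105).
Largest index with value < 449: n = 29 (giving 435).
Indices 14 through 29: 16 terms.

16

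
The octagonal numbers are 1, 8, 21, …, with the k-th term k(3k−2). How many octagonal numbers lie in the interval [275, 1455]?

13

The n-th octagonal number is n(3n−2).
Smallest index with value ≥ 275: n = 10 (giving 280).
Largest index with value ≤ 1455: n = 22 (giving 1408).
Indices 10 through 22: 13 terms.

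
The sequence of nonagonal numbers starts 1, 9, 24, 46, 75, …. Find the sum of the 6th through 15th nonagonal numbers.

3885

Σ i(7i−5)/2 = (7Σi² − 5Σi) / 2 over i = 6..15.
Σi = 120 − 15 = 105 and Σi² = 1240 − 55 = 1185.
(7·1185 − 5·105) / 2 = 7770/2 = 3885.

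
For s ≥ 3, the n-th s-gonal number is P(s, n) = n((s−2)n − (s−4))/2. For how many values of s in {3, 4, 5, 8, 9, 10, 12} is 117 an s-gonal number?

1

s = 3: P(3, 14) = 105 and P(3, 15) = 120; 117 is not s-gonal.
s = 4: P(4, 10) = 100 and P(4, 11) = 121; 117 is not s-gonal.
s = 5: P(5, 9) = 117. ✓
s = 8: P(8, 6) = 96 and P(8, 7) = 133; 117 is not s-gonal.
s = 9: P(9, 6) = 111 and P(9, 7) = 154; 117 is not s-gonal.
s = 10: P(10, 5) = 85 and P(10, 6) = 126; 117 is not s-gonal.
s = 12: P(12, 5) = 105 and P(12, 6) = 156; 117 is not s-gonal.
Hits: s ∈ {5} → 1.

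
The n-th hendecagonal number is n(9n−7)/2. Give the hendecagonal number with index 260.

303290

The 260th hendecagonal number is n(9n−7)/2 with n = 260.
260·(9·260 − 7)/2 = 260·2333/2 = 303290.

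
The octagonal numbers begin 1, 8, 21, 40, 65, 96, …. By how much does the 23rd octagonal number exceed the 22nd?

133

Consecutive octagonal numbers differ by 6n − 5: here 6·23 − 5 = 133.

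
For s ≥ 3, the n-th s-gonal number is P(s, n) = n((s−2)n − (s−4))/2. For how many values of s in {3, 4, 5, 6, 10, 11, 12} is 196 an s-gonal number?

2

s = 3: P(3, 19) = 190 and P(3, 20) = 210; 196 is not s-gonal.
s = 4: P(4, 14) = 196. ✓
s = 5: P(5, 11) = 176 and P(5, 12) = 210; 196 is not s-gonal.
s = 6: P(6, 10) = 190 and P(6, 11) = 231; 196 is not s-gonal.
s = 10: P(10, 7) = 175 and P(10, 8) = 232; 196 is not s-gonal.
s = 11: P(11, 7) = 196. ✓
s = 12: P(12, 6) = 156 and P(12, 7) = 217; 196 is not s-gonal.
Hits: s ∈ {4, 11} → 2.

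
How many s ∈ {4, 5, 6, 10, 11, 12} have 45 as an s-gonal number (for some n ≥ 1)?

s = 4: P(4, 6) = 36 and P(4, 7) = 49; 45 is not s-gonal.
s = 5: P(5, 5) = 35 and P(5, 6) = 51; 45 is not s-gonal.
s = 6: P(6, 5) = 45. ✓
s = 10: P(10, 3) = 27 and P(10, 4) = 52; 45 is not s-gonal.
s = 11: P(11, 3) = 30 and P(11, 4) = 58; 45 is not s-gonal.
s = 12: P(12, 3) = 33 and P(12, 4) = 64; 45 is not s-gonal.
Hits: s ∈ {6} → 1.

1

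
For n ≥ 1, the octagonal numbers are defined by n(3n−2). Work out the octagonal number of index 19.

1045

19·(3·19 − 2) = 19·55 = 1045.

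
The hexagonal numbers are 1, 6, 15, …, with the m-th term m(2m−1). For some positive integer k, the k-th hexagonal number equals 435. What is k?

15

Set n(2n−1) = 435, giving 2n² − n − 435 = 0.
So n = (1 + 59) / 4 = 60/4 = 15.
Check: 15·(2·15 − 1) = 435. ✓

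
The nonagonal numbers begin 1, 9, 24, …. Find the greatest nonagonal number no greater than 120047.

Solve n(7n−5)/2 ≤ 120047 for integer n.
n = 185 gives 119325 ≤ 120047, while n = 186 gives 120621 > 120047; so the answer is 119325.

119325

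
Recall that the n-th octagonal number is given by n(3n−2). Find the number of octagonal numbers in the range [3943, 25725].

The n-th octagonal number is n(3n−2).
Smallest index with value ≥ 3943: n = 37 (giving 4033).
Largest index with value ≤ 25725: n = 92 (giving 25208).
Indices 37 through 92: 56 terms.

56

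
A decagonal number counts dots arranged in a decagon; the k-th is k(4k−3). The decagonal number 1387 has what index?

Set n(4n−3) = 1387, giving 4n² − 3n − 1387 = 0.
The discriminant is 9 + 16·1387 = 22201, and √22201 = 149.
So n = (3 + 149) / 8 = 152/8 = 19.

19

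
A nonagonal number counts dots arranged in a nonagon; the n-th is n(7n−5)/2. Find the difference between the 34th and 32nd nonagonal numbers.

457

34·(7·34 − 5)/2 = 3961 and 32·(7·32 − 5)/2 = 3504.
Difference: 3961 − 3504 = 457.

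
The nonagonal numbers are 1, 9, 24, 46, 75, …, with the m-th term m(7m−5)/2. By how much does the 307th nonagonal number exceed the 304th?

307·(7·307 − 5)/2 = 329104 and 304·(7·304 − 5)/2 = 322696.
Difference: 329104 − 322696 = 6408.

6408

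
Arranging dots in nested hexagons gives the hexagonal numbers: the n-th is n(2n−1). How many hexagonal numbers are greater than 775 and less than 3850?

The n-th hexagonal number is n(2n−1).
Smallest index with value > 775: n = 20 (giving 780).
Largest index with value < 3850: n = 44 (giving 3828).
Indices 20 through 44: 25 terms.

25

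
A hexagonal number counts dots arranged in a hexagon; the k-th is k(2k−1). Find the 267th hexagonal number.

The 267th hexagonal number is n(2n−1) with n = 267.
267·(2·267 − 1) = 267·533 = 142311.

142311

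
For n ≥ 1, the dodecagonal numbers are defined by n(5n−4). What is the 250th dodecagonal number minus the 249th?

2491

Consecutive dodecagonal numbers differ by 10n − 9: here 10·250 − 9 = 2491.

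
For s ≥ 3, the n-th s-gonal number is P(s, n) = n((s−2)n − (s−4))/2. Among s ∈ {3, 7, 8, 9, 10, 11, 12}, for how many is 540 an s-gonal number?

s = 3: P(3, 32) = 528 and P(3, 33) = 561; 540 is not s-gonal.
s = 7: P(7, 15) = 540. ✓
s = 8: P(8, 13) = 481 and P(8, 14) = 560; 540 is not s-gonal.
s = 9: P(9, 12) = 474 and P(9, 13) = 559; 540 is not s-gonal.
s = 10: P(10, 12) = 540. ✓
s = 11: P(11, 11) = 506 and P(11, 12) = 606; 540 is not s-gonal.
s = 12: P(12, 10) = 460 and P(12, 11) = 561; 540 is not s-gonal.
Hits: s ∈ {7, 10} → 2.

2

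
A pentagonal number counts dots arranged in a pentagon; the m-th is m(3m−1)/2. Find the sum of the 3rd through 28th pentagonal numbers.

11362

Σ i(3i−1)/2 = (3Σi² − Σi) / 2 over i = 3..28.
Σi = 406 − 3 = 403 and Σi² = 7714 − 5 = 7709.
(3·7709 − 1·403) / 2 = 22724/2 = 11362.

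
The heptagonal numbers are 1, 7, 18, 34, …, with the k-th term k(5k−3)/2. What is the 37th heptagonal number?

The 37th heptagonal number is n(5n−3)/2 with n = 37.
37·(5·37 − 3)/2 = 37·182/2 = 37·91 = 3367.

3367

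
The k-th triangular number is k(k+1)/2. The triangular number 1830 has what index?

Set n(n+1)/2 = 1830, giving n² + n − 3660 = 0.
The discriminant is 1 + 8·1830 = 14641, and √14641 = 121.
So n = (-1 + 121) / 2 = 120/2 = 60.
Check: 60·61/2 = 1830. ✓

60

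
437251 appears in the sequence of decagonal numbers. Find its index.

Set n(4n−3) = 437251, giving 4n² − 3n − 437251 = 0.
The discriminant is 9 + 16·437251 = 6996025, and √6996025 = 2645.
So n = (3 + 2645) / 8 = 2648/8 = 331.
Check: 331·(4·331 − 3) = 437251. ✓

331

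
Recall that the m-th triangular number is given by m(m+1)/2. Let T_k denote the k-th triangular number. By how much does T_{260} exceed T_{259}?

Consecutive triangular numbers differ by n: T_{260} − T_{259} = 260.

260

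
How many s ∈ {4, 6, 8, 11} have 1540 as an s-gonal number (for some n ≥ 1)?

s = 4: P(4, 39) = 1521 and P(4, 40) = 1600; 1540 is not s-gonal.
s = 6: P(6, 28) = 1540. ✓
s = 8: P(8, 22) = 1408 and P(8, 23) = 1541; 1540 is not s-gonal.
s = 11: P(11, 18) = 1395 and P(11, 19) = 1558; 1540 is not s-gonal.
Hits: s ∈ {6} → 1.

1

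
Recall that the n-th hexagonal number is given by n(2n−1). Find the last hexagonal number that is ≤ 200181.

Solve n(2n−1) ≤ 200181 for integer n.
n = 316 gives 199396 ≤ 200181, while n = 317 gives 200661 > 200181; so the answer is 199396.

199396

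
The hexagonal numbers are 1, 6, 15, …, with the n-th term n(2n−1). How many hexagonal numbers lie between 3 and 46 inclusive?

4

The n-th hexagonal number is n(2n−1).
Smallest index with value ≥ 3: n = 2 (giving 6).
Largest index with value ≤ 46: n = 5 (giving 45).
Indices 2 through 5: 4 terms.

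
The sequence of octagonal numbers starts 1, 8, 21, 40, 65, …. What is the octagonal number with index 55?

The 55th octagonal number is n(3n−2) with n = 55.
55·(3·55 − 2) = 55·163 = 8965.

8965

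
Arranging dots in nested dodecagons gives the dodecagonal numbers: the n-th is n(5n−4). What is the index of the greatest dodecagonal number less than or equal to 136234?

Solve n(5n−4) ≤ 136234 for integer n.
n = 165 gives 135465 ≤ 136234, while n = 166 gives 137116 > 136234; so the answer is index 165.

165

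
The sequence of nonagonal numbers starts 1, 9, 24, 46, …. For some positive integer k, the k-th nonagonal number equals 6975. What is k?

45

Set n(7n−5)/2 = 6975, giving 7n² − 5n − 13950 = 0.
The discriminant is 25 + 56·6975 = 390625, and √390625 = 625.
So n = (5 + 625) / 14 = 630/14 = 45.
Check: 45·(7·45 − 5)/2 = 6975. ✓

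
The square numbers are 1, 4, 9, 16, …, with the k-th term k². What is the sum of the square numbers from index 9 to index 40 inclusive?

Σ_{i=9}^{40} i² = 22140 − 204 = 21936.

21936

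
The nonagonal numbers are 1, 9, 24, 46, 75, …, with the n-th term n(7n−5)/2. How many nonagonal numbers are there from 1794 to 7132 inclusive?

23

The n-th nonagonal number is n(7n−5)/2.
Smallest index with value ≥ 1794: n = 23 (giving 1794).
Largest index with value ≤ 7132: n = 45 (giving 6975).
Indices 23 through 45: 23 terms.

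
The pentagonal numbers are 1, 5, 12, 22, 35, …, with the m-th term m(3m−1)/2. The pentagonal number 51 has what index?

Set n(3n−1)/2 = 51, giving 3n² − n − 102 = 0.
So n = (1 + 35) / 6 = 36/6 = 6.

6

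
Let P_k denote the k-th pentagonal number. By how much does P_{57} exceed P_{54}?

57·(3·57 − 1)/2 = 4845 and 54·(3·54 − 1)/2 = 4347.
Difference: 4845 − 4347 = 498.

498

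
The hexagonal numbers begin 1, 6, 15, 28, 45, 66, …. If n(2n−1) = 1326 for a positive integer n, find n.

26

Set n(2n−1) = 1326, giving 2n² − n − 1326 = 0.
The discriminant is 1 + 8·1326 = 10609, and √10609 = 103.
So n = (1 + 103) / 4 = 104/4 = 26.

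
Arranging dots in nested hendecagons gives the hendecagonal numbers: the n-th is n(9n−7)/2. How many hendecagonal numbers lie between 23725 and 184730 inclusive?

131

The n-th hendecagonal number is n(9n−7)/2.
Smallest index with value ≥ 23725: n = 73 (giving 23725).
Largest index with value ≤ 184730: n = 203 (giving 184730).
Indices 73 through 203: 131 terms.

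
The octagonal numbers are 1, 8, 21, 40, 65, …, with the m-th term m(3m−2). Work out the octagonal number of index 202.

202·(3·202 − 2) = 202·604 = 122008.

122008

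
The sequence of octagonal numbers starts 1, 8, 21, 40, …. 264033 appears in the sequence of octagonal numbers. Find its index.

297

Set n(3n−2) = 264033, giving 3n² − 2n − 264033 = 0.
The discriminant is 4 + 12·264033 = 3168400, and √3168400 = 1780.
So n = (2 + 1780) / 6 = 1782/6 = 297.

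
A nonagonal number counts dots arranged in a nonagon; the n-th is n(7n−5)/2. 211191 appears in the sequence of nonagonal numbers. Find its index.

246

Set n(7n−5)/2 = 211191, giving 7n² − 5n − 422382 = 0.
The discriminant is 25 + 56·211191 = 11826721, and √11826721 = 3439.
So n = (5 + 3439) / 14 = 3444/14 = 246.
Check: 246·(7·246 − 5)/2 = 211191. ✓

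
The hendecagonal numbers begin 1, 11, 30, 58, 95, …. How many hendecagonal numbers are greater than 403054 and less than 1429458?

The n-th hendecagonal number is n(9n−7)/2.
Smallest index with value > 403054: n = 300 (giving 403950).
Largest index with value < 1429458: n = 563 (giving 1424390).
Indices 300 through 563: 264 terms.

264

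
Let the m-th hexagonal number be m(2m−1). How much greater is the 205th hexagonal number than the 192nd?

10309

205·(2·205 − 1) = 83845 and 192·(2·192 − 1) = 73536.
Difference: 83845 − 73536 = 10309.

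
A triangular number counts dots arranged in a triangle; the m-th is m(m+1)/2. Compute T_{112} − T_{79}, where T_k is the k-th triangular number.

3168

112·113/2 = 6328 and 79·80/2 = 3160.
Difference: 6328 − 3160 = 3168.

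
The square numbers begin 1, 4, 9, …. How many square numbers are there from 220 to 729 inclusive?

13

The n-th square number is n².
Smallest index with value ≥ 220: n = 15 (giving 225).
Largest index with value ≤ 729: n = 27 (giving 729).
Indices 15 through 27: 13 terms.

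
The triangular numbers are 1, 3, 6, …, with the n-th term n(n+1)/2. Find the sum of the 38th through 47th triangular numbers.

9285

Σ i(i+1)/2 = (Σi² + Σi) / 2 over i = 38..47.
Σi = 1128 − 703 = 425 and Σi² = 35720 − 17575 = 18145.
(1·18145 + 1·425) / 2 = 18570/2 = 9285.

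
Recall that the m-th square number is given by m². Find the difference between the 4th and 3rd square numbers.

7

n² − (n−1)² = 2n − 1, so 4² − 3² = 2·4 − 1 = 7.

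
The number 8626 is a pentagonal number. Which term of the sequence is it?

Set n(3n−1)/2 = 8626, giving 3n² − n − 17252 = 0.
So n = (1 + 455) / 6 = 456/6 = 76.

76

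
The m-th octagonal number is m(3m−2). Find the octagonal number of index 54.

The 54th octagonal number is n(3n−2) with n = 54.
54·(3·54 − 2) = 54·160 = 8640.

8640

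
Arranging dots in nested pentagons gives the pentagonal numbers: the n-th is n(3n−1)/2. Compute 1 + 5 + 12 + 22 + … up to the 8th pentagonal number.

288

Σ i(3i−1)/2 = (3Σi² − Σi) / 2 over i = 1..8.
Σi = 36 and Σi² = 204.
(3·204 − 1·36) / 2 = 576/2 = 288.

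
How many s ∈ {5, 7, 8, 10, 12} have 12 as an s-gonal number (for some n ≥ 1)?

s = 5: P(5, 3) = 12. ✓
s = 7: P(7, 2) = 7 and P(7, 3) = 18; 12 is not s-gonal.
s = 8: P(8, 2) = 8 and P(8, 3) = 21; 12 is not s-gonal.
s = 10: P(10, 2) = 10 and P(10, 3) = 27; 12 is not s-gonal.
s = 12: P(12, 2) = 12. ✓
Hits: s ∈ {5, 12} → 2.

2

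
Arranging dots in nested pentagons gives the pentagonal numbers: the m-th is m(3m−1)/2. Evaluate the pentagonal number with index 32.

1520

32·(3·32 − 1)/2 = 32·95/2 = 1520.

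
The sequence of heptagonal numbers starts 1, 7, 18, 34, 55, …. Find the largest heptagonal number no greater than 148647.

Solve n(5n−3)/2 ≤ 148647 for integer n.
n = 244 gives 148474 ≤ 148647, while n = 245 gives 149695 > 148647; so the answer is 148474.

148474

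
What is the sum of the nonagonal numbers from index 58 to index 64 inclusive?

90195

Σ i(7i−5)/2 = (7Σi² − 5Σi) / 2 over i = 58..64.
Σi = 2080 − 1653 = 427 and Σi² = 89440 − 63365 = 26075.
(7·26075 − 5·427) / 2 = 180390/2 = 90195.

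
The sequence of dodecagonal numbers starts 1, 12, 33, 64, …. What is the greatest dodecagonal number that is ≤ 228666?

Solve n(5n−4) ≤ 228666 for integer n.
n = 214 gives 228124 ≤ 228666, while n = 215 gives 230265 > 228666; so the answer is 228124.

228124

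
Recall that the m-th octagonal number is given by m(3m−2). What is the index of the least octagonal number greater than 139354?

Solve n(3n−2) > 139354 for integer n.
The largest n with value ≤ 139354 is 215 (since 138245 ≤ 139354 < 139536), so the first above is n = 216, value 139536.

216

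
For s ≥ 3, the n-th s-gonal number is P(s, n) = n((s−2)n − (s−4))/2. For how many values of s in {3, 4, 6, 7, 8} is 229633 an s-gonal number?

1

s = 3: P(3, 677) = 229503 and P(3, 678) = 230181; 229633 is not s-gonal.
s = 4: P(4, 479) = 229441 and P(4, 480) = 230400; 229633 is not s-gonal.
s = 6: P(6, 339) = 229503 and P(6, 340) = 230860; 229633 is not s-gonal.
s = 7: P(7, 303) = 229068 and P(7, 304) = 230584; 229633 is not s-gonal.
s = 8: P(8, 277) = 229633. ✓
Hits: s ∈ {8} → 1.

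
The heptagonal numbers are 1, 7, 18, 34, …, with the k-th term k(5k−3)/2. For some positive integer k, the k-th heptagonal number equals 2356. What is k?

Set n(5n−3)/2 = 2356, giving 5n² − 3n − 4712 = 0.
The discriminant is 9 + 40·2356 = 94249, and √94249 = 307.
So n = (3 + 307) / 10 = 310/10 = 31.

31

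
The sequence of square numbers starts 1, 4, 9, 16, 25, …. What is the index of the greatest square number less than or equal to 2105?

Solve n² ≤ 2105 for integer n.
n = 45 gives 2025 ≤ 2105, while n = 46 gives 2116 > 2105; so the answer is index 45.

45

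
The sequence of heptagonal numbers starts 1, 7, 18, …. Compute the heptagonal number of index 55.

7480

The 55th heptagonal number is n(5n−3)/2 with n = 55.
55·(5·55 − 3)/2 = 55·272/2 = 55·136 = 7480.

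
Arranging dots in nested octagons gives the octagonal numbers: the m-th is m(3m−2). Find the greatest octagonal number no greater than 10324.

9976

Solve n(3n−2) ≤ 10324 for integer n.
n = 58 gives 9976 ≤ 10324, while n = 59 gives 10325 > 10324; so the answer is 9976.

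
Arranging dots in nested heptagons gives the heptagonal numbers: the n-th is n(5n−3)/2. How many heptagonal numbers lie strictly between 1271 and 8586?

36

The n-th heptagonal number is n(5n−3)/2.
Smallest index with value > 1271: n = 23 (giving 1288).
Largest index with value < 8586: n = 58 (giving 8323).
Indices 23 through 58: 36 terms.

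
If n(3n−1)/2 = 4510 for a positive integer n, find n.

Set n(3n−1)/2 = 4510, giving 3n² − n − 9020 = 0.
The discriminant is 1 + 24·4510 = 108241, and √108241 = 329.
So n = (1 + 329) / 6 = 330/6 = 55.

55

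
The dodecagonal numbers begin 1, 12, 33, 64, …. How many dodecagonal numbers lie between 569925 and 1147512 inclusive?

141

The n-th dodecagonal number is n(5n−4).
Smallest index with value ≥ 569925: n = 339 (giving 573249).
Largest index with value ≤ 1147512: n = 479 (giving 1145289).
Indices 339 through 479: 141 terms.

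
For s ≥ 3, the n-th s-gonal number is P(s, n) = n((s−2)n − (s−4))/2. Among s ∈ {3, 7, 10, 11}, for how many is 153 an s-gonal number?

1

s = 3: P(3, 17) = 153. ✓
s = 7: P(7, 8) = 148 and P(7, 9) = 189; 153 is not s-gonal.
s = 10: P(10, 6) = 126 and P(10, 7) = 175; 153 is not s-gonal.
s = 11: P(11, 6) = 141 and P(11, 7) = 196; 153 is not s-gonal.
Hits: s ∈ {3} → 1.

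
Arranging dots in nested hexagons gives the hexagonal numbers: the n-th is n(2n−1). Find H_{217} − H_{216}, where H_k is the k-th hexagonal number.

865

Consecutive hexagonal numbers differ by 4n − 3: here 4·217 − 3 = 865.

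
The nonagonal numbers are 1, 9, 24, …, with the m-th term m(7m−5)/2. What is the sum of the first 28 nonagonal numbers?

Σ i(7i−5)/2 = (7Σi² − 5Σi) / 2 over i = 1..28.
Σi = 406 and Σi² = 7714.
(7·7714 − 5·406) / 2 = 51968/2 = 25984.

25984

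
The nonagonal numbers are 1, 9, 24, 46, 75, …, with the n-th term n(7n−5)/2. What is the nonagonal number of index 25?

2125

The 25th nonagonal number is n(7n−5)/2 with n = 25.
25·(7·25 − 5)/2 = 25·170/2 = 25·85 = 2125.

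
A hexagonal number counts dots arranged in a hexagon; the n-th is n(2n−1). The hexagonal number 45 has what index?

Set n(2n−1) = 45, giving 2n² − n − 45 = 0.
So n = (1 + 19) / 4 = 20/4 = 5.
Check: 5·(2·5 − 1) = 45. ✓

5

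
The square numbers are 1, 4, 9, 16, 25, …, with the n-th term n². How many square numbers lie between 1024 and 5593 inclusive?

The n-th square number is n².
Smallest index with value ≥ 1024: n = 32 (giving 1024).
Largest index with value ≤ 5593: n = 74 (giving 5476).
Indices 32 through 74: 43 terms.

43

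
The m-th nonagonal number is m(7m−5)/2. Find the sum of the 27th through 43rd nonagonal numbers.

Σ i(7i−5)/2 = (7Σi² − 5Σi) / 2 over i = 27..43.
Σi = 946 − 351 = 595 and Σi² = 27434 − 6201 = 21233.
(7·21233 − 5·595) / 2 = 145656/2 = 72828.

72828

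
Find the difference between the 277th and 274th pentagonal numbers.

277·(3·277 − 1)/2 = 114955 and 274·(3·274 − 1)/2 = 112477.
Difference: 114955 − 112477 = 2478.

2478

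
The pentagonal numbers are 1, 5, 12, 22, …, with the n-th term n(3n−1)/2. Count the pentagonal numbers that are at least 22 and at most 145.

The n-th pentagonal number is n(3n−1)/2.
Smallest index with value ≥ 22: n = 4 (giving 22).
Largest index with value ≤ 145: n = 10 (giving 145).
Indices 4 through 10: 7 terms.

7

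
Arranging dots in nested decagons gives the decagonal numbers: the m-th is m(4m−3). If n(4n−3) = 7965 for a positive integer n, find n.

Set n(4n−3) = 7965, giving 4n² − 3n − 7965 = 0.
So n = (3 + 357) / 8 = 360/8 = 45.
Check: 45·(4·45 − 3) = 7965. ✓

45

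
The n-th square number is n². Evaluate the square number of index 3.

The 3rd square number is n² with n = 3.
3² = 9.

9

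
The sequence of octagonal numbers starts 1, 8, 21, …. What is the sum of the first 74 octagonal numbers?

Σ i(3i−2) = 3Σi² − 2Σi over i = 1..74.
Σi = 2775 and Σi² = 137825.
3·137825 − 2·2775 = 407925.

407925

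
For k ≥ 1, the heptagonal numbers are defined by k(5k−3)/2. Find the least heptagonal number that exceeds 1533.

1651

Solve n(5n−3)/2 > 1533 for integer n.
The largest n with value ≤ 1533 is 25 (since 1525 ≤ 1533 < 1651), so the first above is n = 26, value 1651.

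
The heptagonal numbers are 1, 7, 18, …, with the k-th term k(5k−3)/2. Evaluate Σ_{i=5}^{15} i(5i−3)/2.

Σ i(5i−3)/2 = (5Σi² − 3Σi) / 2 over i = 5..15.
Σi = 120 − 10 = 110 and Σi² = 1240 − 30 = 1210.
(5·1210 − 3·110) / 2 = 5720/2 = 2860.

2860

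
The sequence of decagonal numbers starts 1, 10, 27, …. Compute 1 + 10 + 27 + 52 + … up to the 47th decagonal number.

139496

Σ i(4i−3) = 4Σi² − 3Σi over i = 1..47.
Σi = 1128 and Σi² = 35720.
4·35720 − 3·1128 = 139496.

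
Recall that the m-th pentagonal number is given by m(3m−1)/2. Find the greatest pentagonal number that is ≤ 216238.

215272

Solve n(3n−1)/2 ≤ 216238 for integer n.
n = 379 gives 215272 ≤ 216238, while n = 380 gives 216410 > 216238; so the answer is 215272.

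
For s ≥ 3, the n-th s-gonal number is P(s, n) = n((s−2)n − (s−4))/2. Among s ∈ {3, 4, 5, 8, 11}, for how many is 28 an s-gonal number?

1

s = 3: P(3, 7) = 28. ✓
s = 4: P(4, 5) = 25 and P(4, 6) = 36; 28 is not s-gonal.
s = 5: P(5, 4) = 22 and P(5, 5) = 35; 28 is not s-gonal.
s = 8: P(8, 3) = 21 and P(8, 4) = 40; 28 is not s-gonal.
s = 11: P(11, 2) = 11 and P(11, 3) = 30; 28 is not s-gonal.
Hits: s ∈ {3} → 1.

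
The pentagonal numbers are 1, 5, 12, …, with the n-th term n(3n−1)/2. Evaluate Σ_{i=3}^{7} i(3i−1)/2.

Σ i(3i−1)/2 = (3Σi² − Σi) / 2 over i = 3..7.
Σi = 28 − 3 = 25 and Σi² = 140 − 5 = 135.
(3·135 − 1·25) / 2 = 380/2 = 190.

190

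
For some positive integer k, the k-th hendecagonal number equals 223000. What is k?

223

Set n(9n−7)/2 = 223000, giving 9n² − 7n − 446000 = 0.
The discriminant is 49 + 72·223000 = 16056049, and √16056049 = 4007.
So n = (7 + 4007) / 18 = 4014/18 = 223.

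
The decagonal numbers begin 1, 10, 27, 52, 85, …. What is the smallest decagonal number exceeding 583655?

Solve n(4n−3) > 583655 for integer n.
The largest n with value ≤ 583655 is 382 (since 582550 ≤ 583655 < 585607), so the first above is n = 383, value 585607.

585607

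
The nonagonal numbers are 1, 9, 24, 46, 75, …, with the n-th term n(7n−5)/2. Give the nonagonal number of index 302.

The 302nd nonagonal number is n(7n−5)/2 with n = 302.
302·(7·302 − 5)/2 = 302·2109/2 = 318459.

318459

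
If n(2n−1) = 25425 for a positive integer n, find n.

113

Set n(2n−1) = 25425, giving 2n² − n − 25425 = 0.
The discriminant is 1 + 8·25425 = 203401, and √203401 = 451.
So n = (1 + 451) / 4 = 452/4 = 113.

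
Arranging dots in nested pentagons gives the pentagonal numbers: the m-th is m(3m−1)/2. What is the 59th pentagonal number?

The 59th pentagonal number is n(3n−1)/2 with n = 59.
59·(3·59 − 1)/2 = 59·176/2 = 59·88 = 5192.

5192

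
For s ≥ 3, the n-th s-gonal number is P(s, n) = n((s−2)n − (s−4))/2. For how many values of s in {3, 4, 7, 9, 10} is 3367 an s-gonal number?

s = 3: P(3, 81) = 3321 and P(3, 82) = 3403; 3367 is not s-gonal.
s = 4: P(4, 58) = 3364 and P(4, 59) = 3481; 3367 is not s-gonal.
s = 7: P(7, 37) = 3367. ✓
s = 9: P(9, 31) = 3286 and P(9, 32) = 3504; 3367 is not s-gonal.
s = 10: P(10, 29) = 3277 and P(10, 30) = 3510; 3367 is not s-gonal.
Hits: s ∈ {7} → 1.

1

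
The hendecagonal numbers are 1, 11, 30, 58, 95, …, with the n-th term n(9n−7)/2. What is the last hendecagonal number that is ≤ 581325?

Solve n(9n−7)/2 ≤ 581325 for integer n.
n = 359 gives 578708 ≤ 581325, while n = 360 gives 581940 > 581325; so the answer is 578708.

578708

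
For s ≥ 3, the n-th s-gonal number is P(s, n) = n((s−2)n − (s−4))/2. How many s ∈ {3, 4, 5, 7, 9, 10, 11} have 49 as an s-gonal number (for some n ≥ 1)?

s = 3: P(3, 9) = 45 and P(3, 10) = 55; 49 is not s-gonal.
s = 4: P(4, 7) = 49. ✓
s = 5: P(5, 5) = 35 and P(5, 6) = 51; 49 is not s-gonal.
s = 7: P(7, 4) = 34 and P(7, 5) = 55; 49 is not s-gonal.
s = 9: P(9, 4) = 46 and P(9, 5) = 75; 49 is not s-gonal.
s = 10: P(10, 3) = 27 and P(10, 4) = 52; 49 is not s-gonal.
s = 11: P(11, 3) = 30 and P(11, 4) = 58; 49 is not s-gonal.
Hits: s ∈ {4} → 1.

1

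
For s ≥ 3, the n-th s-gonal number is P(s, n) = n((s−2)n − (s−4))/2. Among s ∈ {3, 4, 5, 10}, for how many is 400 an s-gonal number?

1

s = 3: P(3, 27) = 378 and P(3, 28) = 406; 400 is not s-gonal.
s = 4: P(4, 20) = 400. ✓
s = 5: P(5, 16) = 376 and P(5, 17) = 425; 400 is not s-gonal.
s = 10: P(10, 10) = 370 and P(10, 11) = 451; 400 is not s-gonal.
Hits: s ∈ {4} → 1.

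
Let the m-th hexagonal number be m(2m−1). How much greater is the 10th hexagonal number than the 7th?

10·(2·10 − 1) = 190 and 7·(2·7 − 1) = 91.
Difference: 190 − 91 = 99.

99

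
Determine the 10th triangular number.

The 10th triangular number is n(n+1)/2 with n = 10.
10·11/2 = 110/2 = 55.

55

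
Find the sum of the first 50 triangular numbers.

Σ i(i+1)/2 = (Σi² + Σi) / 2 over i = 1..50.
Σi = 1275 and Σi² = 42925.
(1·42925 + 1·1275) / 2 = 44200/2 = 22100.

22100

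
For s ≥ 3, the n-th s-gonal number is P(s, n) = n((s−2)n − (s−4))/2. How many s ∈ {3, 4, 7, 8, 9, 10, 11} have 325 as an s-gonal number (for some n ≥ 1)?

s = 3: P(3, 25) = 325. ✓
s = 4: P(4, 18) = 324 and P(4, 19) = 361; 325 is not s-gonal.
s = 7: P(7, 11) = 286 and P(7, 12) = 342; 325 is not s-gonal.
s = 8: P(8, 10) = 280 and P(8, 11) = 341; 325 is not s-gonal.
s = 9: P(9, 10) = 325. ✓
s = 10: P(10, 9) = 297 and P(10, 10) = 370; 325 is not s-gonal.
s = 11: P(11, 8) = 260 and P(11, 9) = 333; 325 is not s-gonal.
Hits: s ∈ {3, 9} → 2.

2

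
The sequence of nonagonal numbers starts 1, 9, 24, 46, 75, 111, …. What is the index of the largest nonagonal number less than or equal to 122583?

187

Solve n(7n−5)/2 ≤ 122583 for integer n.
n = 187 gives 121924 ≤ 122583, while n = 188 gives 123234 > 122583; so the answer is index 187.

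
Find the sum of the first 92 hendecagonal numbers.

1172172

Σ i(9i−7)/2 = (9Σi² − 7Σi) / 2 over i = 1..92.
Σi = 4278 and Σi² = 263810.
(9·263810 − 7·4278) / 2 = 2344344/2 = 1172172.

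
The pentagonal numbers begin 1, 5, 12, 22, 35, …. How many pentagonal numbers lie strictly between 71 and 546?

The n-th pentagonal number is n(3n−1)/2.
Smallest index with value > 71: n = 8 (giving 92).
Largest index with value < 546: n = 19 (giving 532).
Indices 8 through 19: 12 terms.

12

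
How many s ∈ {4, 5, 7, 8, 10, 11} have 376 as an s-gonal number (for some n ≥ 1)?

s = 4: P(4, 19) = 361 and P(4, 20) = 400; 376 is not s-gonal.
s = 5: P(5, 16) = 376. ✓
s = 7: P(7, 12) = 342 and P(7, 13) = 403; 376 is not s-gonal.
s = 8: P(8, 11) = 341 and P(8, 12) = 408; 376 is not s-gonal.
s = 10: P(10, 10) = 370 and P(10, 11) = 451; 376 is not s-gonal.
s = 11: P(11, 9) = 333 and P(11, 10) = 415; 376 is not s-gonal.
Hits: s ∈ {5} → 1.

1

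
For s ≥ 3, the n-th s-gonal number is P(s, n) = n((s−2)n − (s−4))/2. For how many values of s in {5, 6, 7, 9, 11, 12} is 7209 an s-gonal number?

s = 5: P(5, 69) = 7107 and P(5, 70) = 7315; 7209 is not s-gonal.
s = 6: P(6, 60) = 7140 and P(6, 61) = 7381; 7209 is not s-gonal.
s = 7: P(7, 54) = 7209. ✓
s = 9: P(9, 45) = 6975 and P(9, 46) = 7291; 7209 is not s-gonal.
s = 11: P(11, 40) = 7060 and P(11, 41) = 7421; 7209 is not s-gonal.
s = 12: P(12, 38) = 7068 and P(12, 39) = 7449; 7209 is not s-gonal.
Hits: s ∈ {7} → 1.

1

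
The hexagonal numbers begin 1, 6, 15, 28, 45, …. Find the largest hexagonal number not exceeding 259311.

Solve n(2n−1) ≤ 259311 for integer n.
n = 360 gives 258840 ≤ 259311, while n = 361 gives 260281 > 259311; so the answer is 258840.

258840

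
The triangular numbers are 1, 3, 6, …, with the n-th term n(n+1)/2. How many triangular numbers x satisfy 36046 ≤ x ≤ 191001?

350

The n-th triangular number is n(n+1)/2.
Smallest index with value ≥ 36046: n = 268 (giving 36046).
Largest index with value ≤ 191001: n = 617 (giving 190653).
Indices 268 through 617: 350 terms.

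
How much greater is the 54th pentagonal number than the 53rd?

160

Consecutive pentagonal numbers differ by 3n − 2: here 3·54 − 2 = 160.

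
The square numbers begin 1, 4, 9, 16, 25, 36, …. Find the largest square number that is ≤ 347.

Solve n² ≤ 347 for integer n.
n = 18 gives 324 ≤ 347, while n = 19 gives 361 > 347; so the answer is 324.

324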